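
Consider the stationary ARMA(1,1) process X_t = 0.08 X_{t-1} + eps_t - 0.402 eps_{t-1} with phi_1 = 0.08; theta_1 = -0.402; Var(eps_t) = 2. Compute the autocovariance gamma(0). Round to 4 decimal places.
\gamma(0) = 2.2087

Multiply the model equation by X_{t-k} and take expectations. With theta_0 = psi_0 = 1 and psi_j the MA(infinity) weights, this gives
  gamma(k) - sum_i phi_i gamma(k-i) = c_k,
  c_k = sigma^2 * sum_{j=k..q} theta_j psi_{j-k}   (c_k = 0 for k > q),
using gamma(-m) = gamma(m).
psi-weights needed (psi_j = theta_j + sum_i phi_i psi_{j-i}):
  psi_1 = theta_1 + phi_1 = -0.402 + (0.08) = -0.322
Right-hand sides:
  c_0 = sigma^2 (1 + theta_1 psi_1) = 2 * (1 + (-0.402)(-0.322)) = 2 * 1.129444 = 2.258888
  c_1 = sigma^2 theta_1 = 2 * (-0.402) = -0.804
  c_2 = 0
Equations for k = 0 and k = 1 (AR order 1):
  gamma(0) = phi_1 gamma(1) + c_0
  gamma(1) = phi_1 gamma(0) + c_1
Substituting the second into the first: gamma(0) (1 - phi_1^2) = c_0 + phi_1 c_1, so
  gamma(0) = (c_0 + phi_1 c_1) / (1 - phi_1^2) = (2.258888 + (0.08)(-0.804)) / (1 - (0.08)^2) = 2.194568 / 0.9936 = 2.208704.
Therefore gamma(0) = 2.2087 (to 4 decimal places).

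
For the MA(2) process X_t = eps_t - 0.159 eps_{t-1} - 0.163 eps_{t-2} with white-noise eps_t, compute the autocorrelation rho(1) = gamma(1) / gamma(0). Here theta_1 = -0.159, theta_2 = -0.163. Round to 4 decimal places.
\rho(1) = -0.1265

For an MA(q) process with theta_0 = 1, the autocovariance is
  gamma(k) = sigma^2 * sum_{i=0..q-k} theta_i * theta_{i+k},
and rho(k) = gamma(k) / gamma(0). Sigma^2 cancels.
  numerator   = (1)*(-0.159) + (-0.159)*(-0.163) = -0.133083.
  denominator = (1)^2 + (-0.159)^2 + (-0.163)^2 = 1.05185.
  rho(1) = -0.133083 / 1.05185 = -0.1265.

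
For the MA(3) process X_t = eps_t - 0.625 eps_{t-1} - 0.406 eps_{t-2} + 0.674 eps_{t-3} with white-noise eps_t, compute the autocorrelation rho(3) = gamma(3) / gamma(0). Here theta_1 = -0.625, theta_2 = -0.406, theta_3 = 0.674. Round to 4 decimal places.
\rho(3) = 0.3354

For an MA(q) process with theta_0 = 1, the autocovariance is
  gamma(k) = sigma^2 * sum_{i=0..q-k} theta_i * theta_{i+k},
and rho(k) = gamma(k) / gamma(0). Sigma^2 cancels.
  numerator   = (1)*(0.674) = 0.674.
  denominator = (1)^2 + (-0.625)^2 + (-0.406)^2 + (0.674)^2 = 2.009737.
  rho(3) = 0.674 / 2.009737 = 0.3354.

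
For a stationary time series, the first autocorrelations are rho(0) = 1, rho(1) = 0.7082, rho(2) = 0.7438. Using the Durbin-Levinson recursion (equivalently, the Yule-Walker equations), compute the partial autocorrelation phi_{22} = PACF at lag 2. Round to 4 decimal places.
\phi_{22} = 0.4860

The PACF at lag k is phi_{kk}, the last component of the solution
to the Yule-Walker system G_k phi = r_k where
  (G_k)_{ij} = rho(|i - j|), (r_k)_i = rho(i), i,j = 1..k.
Equivalently, Durbin-Levinson gives phi_{kk} iteratively:
  phi_{11} = rho(1)
  phi_{kk} = [rho(k) - sum_{j=1..k-1} phi_{k-1,j} rho(k-j)]
            / [1 - sum_{j=1..k-1} phi_{k-1,j} rho(j)],
  phi_{k,j} = phi_{k-1,j} - phi_{kk} phi_{k-1,k-j},  j = 1..k-1.
Step k = 1:
  phi_11 = rho(1) = 0.7082.
Step k = 2:
  phi_22 = [rho(2) - phi_11 rho(1)] / [1 - phi_11 rho(1)] = [0.7438 - (0.7082)(0.7082)] / [1 - (0.7082)(0.7082)]
         = 0.24225276 / 0.49845276 = 0.486.
Therefore phi_{22} = 0.4860.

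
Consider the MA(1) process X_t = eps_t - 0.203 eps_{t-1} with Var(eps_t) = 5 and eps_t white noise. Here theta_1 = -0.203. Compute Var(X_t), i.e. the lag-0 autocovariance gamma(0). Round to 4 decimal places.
\gamma(0) = 5.2060

For an MA(q) process X_t = eps_t + sum_i theta_i eps_{t-i} with
Var(eps_t) = sigma^2, the variance is
  gamma(0) = sigma^2 * (1 + sum_i theta_i^2).
  sum_i theta_i^2 = (-0.203)^2 = 0.041209.
  gamma(0) = 5 * (1 + 0.041209) = 5 * 1.041209 = 5.206045, which rounds to 5.2060.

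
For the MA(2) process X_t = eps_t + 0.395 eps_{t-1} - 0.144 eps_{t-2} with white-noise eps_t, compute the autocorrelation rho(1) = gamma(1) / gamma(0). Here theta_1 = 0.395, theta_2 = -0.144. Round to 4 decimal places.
\rho(1) = 0.2873

For an MA(q) process with theta_0 = 1, the autocovariance is
  gamma(k) = sigma^2 * sum_{i=0..q-k} theta_i * theta_{i+k},
and rho(k) = gamma(k) / gamma(0). Sigma^2 cancels.
  numerator   = (1)*(0.395) + (0.395)*(-0.144) = 0.33812.
  denominator = (1)^2 + (0.395)^2 + (-0.144)^2 = 1.176761.
  rho(1) = 0.33812 / 1.176761 = 0.2873.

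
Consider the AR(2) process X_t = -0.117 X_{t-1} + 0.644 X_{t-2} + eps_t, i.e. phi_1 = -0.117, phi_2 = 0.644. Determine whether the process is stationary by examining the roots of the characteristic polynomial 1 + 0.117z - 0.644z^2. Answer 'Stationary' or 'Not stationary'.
\text{Stationary}

The AR(p) characteristic polynomial is P(z) = 1 + 0.117z - 0.644z^2.
Stationarity requires all roots to lie outside the unit circle, i.e. |z| > 1 for every root.
Set 1 + (0.117) z + (-0.644) z^2 = 0, i.e. a z^2 + b z + c = 0 with a = -0.644, b = 0.117, c = 1.
Discriminant D = b^2 - 4ac = (0.117)^2 - 4*(-0.644)*1 = 0.013689 - (-2.576) = 2.589689.
D >= 0, so the roots are real: z = (-b +/- sqrt(D)) / (2a) = (-0.117 +/- 1.609251) / (-1.288).
  z_1 = (-0.117 + 1.609251) / (-1.288) = -1.1586,   |z_1| = 1.1586.
  z_2 = (-0.117 - 1.609251) / (-1.288) = 1.3403,   |z_2| = 1.3403.
Moduli of all roots: 1.1586, 1.3403.
All moduli strictly greater than 1? Yes.
Verdict: Stationary.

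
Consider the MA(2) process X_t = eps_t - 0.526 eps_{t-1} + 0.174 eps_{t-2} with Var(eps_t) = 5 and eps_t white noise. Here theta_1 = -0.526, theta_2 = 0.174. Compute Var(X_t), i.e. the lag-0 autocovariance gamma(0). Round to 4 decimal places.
\gamma(0) = 6.5348

For an MA(q) process X_t = eps_t + sum_i theta_i eps_{t-i} with
Var(eps_t) = sigma^2, the variance is
  gamma(0) = sigma^2 * (1 + sum_i theta_i^2).
  sum_i theta_i^2 = (-0.526)^2 + (0.174)^2 = 0.276676 + 0.030276 = 0.306952.
  gamma(0) = 5 * (1 + 0.306952) = 5 * 1.306952 = 6.53476, which rounds to 6.5348.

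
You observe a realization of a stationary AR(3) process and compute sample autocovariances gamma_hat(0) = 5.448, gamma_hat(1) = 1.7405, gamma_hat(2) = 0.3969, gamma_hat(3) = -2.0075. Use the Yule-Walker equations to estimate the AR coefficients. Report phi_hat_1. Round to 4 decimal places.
\hat\phi_{1} = 0.3160

The Yule-Walker equations for an AR(p) process read, in matrix form,
  Gamma_p phi = r_p,   with   (Gamma_p)_{ij} = gamma(|i - j|),
                       (r_p)_i = gamma(i),   i,j = 1..p.
Substitute the sample gammas (Toeplitz matrix and right-hand side of size 3):
  Gamma_p = [[5.448, 1.7405, 0.3969], [1.7405, 5.448, 1.7405], [0.3969, 1.7405, 5.448]]
  r_p     = [1.7405, 0.3969, -2.0075]
Written out (R1..R3):
  (R1) 5.448 phi_1 + 1.7405 phi_2 + 0.3969 phi_3 = 1.7405
  (R2) 1.7405 phi_1 + 5.448 phi_2 + 1.7405 phi_3 = 0.3969
  (R3) 0.3969 phi_1 + 1.7405 phi_2 + 5.448 phi_3 = -2.0075
Gaussian elimination:
  R2 <- R2 - (1.7405/5.448) R1 = R2 - (0.319475) R1:  4.891954 phi_2 + 1.6137 phi_3 = -0.159146
  R3 <- R3 - (0.3969/5.448) R1 = R3 - (0.072852) R1:  1.6137 phi_2 + 5.419085 phi_3 = -2.1343
  R3 <- R3 - (1.6137/4.891954) R2 = R3 - (0.329868) R2:  4.886776 phi_3 = -2.081802
Back-substitution:
  phi_hat_3 = -2.081802 / 4.886776 = -0.426007
  phi_hat_2 = (-0.159146 - (1.6137)(-0.426007)) / 4.891954 = 0.107994
  phi_hat_1 = (1.7405 - (1.7405)(0.107994) - (0.3969)(-0.426007)) / 5.448 = 0.316009
So phi_hat = [0.3160, 0.1080, -0.4260].
Therefore phi_hat_1 = 0.3160.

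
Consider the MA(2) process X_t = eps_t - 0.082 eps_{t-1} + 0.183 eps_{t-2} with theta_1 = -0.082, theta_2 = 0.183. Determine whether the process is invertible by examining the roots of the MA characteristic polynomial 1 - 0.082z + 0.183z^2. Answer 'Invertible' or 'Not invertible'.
\text{Invertible}

The MA(q) characteristic polynomial is P(z) = 1 - 0.082z + 0.183z^2.
Invertibility requires all roots to lie outside the unit circle, i.e. |z| > 1 for every root.
Set 1 + (-0.082) z + (0.183) z^2 = 0, i.e. a z^2 + b z + c = 0 with a = 0.183, b = -0.082, c = 1.
Discriminant D = b^2 - 4ac = (-0.082)^2 - 4*(0.183)*1 = 0.006724 - (0.732) = -0.725276.
D < 0, so the roots are the complex-conjugate pair z = (-b +/- i sqrt(-D)) / (2a) = 0.224 +/- 2.3269i.
For a conjugate pair |z|^2 = z * conj(z) = (product of roots) = c/a = 1/(0.183) = 5.464481, so |z| = sqrt(5.464481) = 2.3376 for both roots.
Moduli of all roots: 2.3376, 2.3376.
All moduli strictly greater than 1? Yes.
Verdict: Invertible.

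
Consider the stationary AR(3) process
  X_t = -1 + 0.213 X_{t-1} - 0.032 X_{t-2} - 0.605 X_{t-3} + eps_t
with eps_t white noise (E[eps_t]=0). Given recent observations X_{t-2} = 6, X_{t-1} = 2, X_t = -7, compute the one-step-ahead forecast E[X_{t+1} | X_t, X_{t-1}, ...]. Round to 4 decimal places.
E[X_{t+1} \mid \mathcal F_t] = -6.1850

For an AR(p) model X_t = c + sum_i phi_i X_{t-i} + eps_t, the
one-step-ahead conditional mean is
  E[X_{t+1} | X_t, ...] = c + sum_i phi_i X_{t+1-i}.
Substitute known values:
  E[X_{t+1} | ...] = -1 + (0.213) * (-7) + (-0.032) * (2) + (-0.605) * (6)
                   = -6.1850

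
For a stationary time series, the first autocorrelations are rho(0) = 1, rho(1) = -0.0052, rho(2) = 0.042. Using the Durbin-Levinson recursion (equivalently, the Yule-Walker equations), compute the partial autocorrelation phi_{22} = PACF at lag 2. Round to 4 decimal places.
\phi_{22} = 0.0420

The PACF at lag k is phi_{kk}, the last component of the solution
to the Yule-Walker system G_k phi = r_k where
  (G_k)_{ij} = rho(|i - j|), (r_k)_i = rho(i), i,j = 1..k.
Equivalently, Durbin-Levinson gives phi_{kk} iteratively:
  phi_{11} = rho(1)
  phi_{kk} = [rho(k) - sum_{j=1..k-1} phi_{k-1,j} rho(k-j)]
            / [1 - sum_{j=1..k-1} phi_{k-1,j} rho(j)],
  phi_{k,j} = phi_{k-1,j} - phi_{kk} phi_{k-1,k-j},  j = 1..k-1.
Step k = 1:
  phi_11 = rho(1) = -0.0052.
Step k = 2:
  phi_22 = [rho(2) - phi_11 rho(1)] / [1 - phi_11 rho(1)] = [0.042 - (-0.0052)(-0.0052)] / [1 - (-0.0052)(-0.0052)]
         = 0.04197296 / 0.99997296 = 0.042.
Therefore phi_{22} = 0.0420.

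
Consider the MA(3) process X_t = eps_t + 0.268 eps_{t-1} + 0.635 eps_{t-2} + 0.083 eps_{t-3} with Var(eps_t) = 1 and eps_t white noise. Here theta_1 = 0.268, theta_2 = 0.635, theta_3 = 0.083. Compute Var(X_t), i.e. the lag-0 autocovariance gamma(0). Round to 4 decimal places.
\gamma(0) = 1.4819

For an MA(q) process X_t = eps_t + sum_i theta_i eps_{t-i} with
Var(eps_t) = sigma^2, the variance is
  gamma(0) = sigma^2 * (1 + sum_i theta_i^2).
  sum_i theta_i^2 = (0.268)^2 + (0.635)^2 + (0.083)^2 = 0.071824 + 0.403225 + 0.006889 = 0.481938.
  gamma(0) = 1 * (1 + 0.481938) = 1 * 1.481938 = 1.481938, which rounds to 1.4819.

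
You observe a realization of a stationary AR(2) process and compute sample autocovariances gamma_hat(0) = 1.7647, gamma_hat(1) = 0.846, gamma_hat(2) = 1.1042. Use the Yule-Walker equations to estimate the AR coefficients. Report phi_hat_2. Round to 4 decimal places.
\hat\phi_{2} = 0.5140

The Yule-Walker equations for an AR(p) process read, in matrix form,
  Gamma_p phi = r_p,   with   (Gamma_p)_{ij} = gamma(|i - j|),
                       (r_p)_i = gamma(i),   i,j = 1..p.
Substitute the sample gammas (Toeplitz matrix and right-hand side of size 2):
  Gamma_p = [[1.7647, 0.846], [0.846, 1.7647]]
  r_p     = [0.846, 1.1042]
Written out:
  1.7647 phi_1 + 0.846 phi_2 = 0.846
  0.846 phi_1 + 1.7647 phi_2 = 1.1042
Solve by Cramer's rule:
  det = gamma(0)^2 - gamma(1)^2 = (1.7647)^2 - (0.846)^2 = 3.11416609 - 0.715716 = 2.39845009
  phi_hat_1 = [gamma(1) gamma(0) - gamma(1) gamma(2)] / det = [(0.846)(1.7647) - (0.846)(1.1042)] / 2.39845009 = 0.558783 / 2.39845009 = 0.233
  phi_hat_2 = [gamma(0) gamma(2) - gamma(1)^2] / det = [(1.7647)(1.1042) - (0.846)^2] / 2.39845009 = 1.23286574 / 2.39845009 = 0.514
So phi_hat = [0.2330, 0.5140].
Therefore phi_hat_2 = 0.5140.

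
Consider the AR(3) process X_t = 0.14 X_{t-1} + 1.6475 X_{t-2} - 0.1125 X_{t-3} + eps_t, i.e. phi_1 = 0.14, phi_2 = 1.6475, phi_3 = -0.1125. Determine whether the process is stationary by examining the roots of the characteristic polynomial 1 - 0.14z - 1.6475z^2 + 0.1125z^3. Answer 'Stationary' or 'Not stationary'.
\text{Not stationary}

The AR(p) characteristic polynomial is P(z) = 1 - 0.14z - 1.6475z^2 + 0.1125z^3.
Stationarity requires all roots to lie outside the unit circle, i.e. |z| > 1 for every root.
Degree 3: look for a simple real root z0 first, then factor out (1 - z/z0) and solve the remaining quadratic.
Testing z0 = -0.8: P(-0.8) = 1 + (-0.14)(-0.8) + (-1.6475)(-0.8)^2 + (0.1125)(-0.8)^3
  = 1 + (0.112) + (-1.0544) + (-0.0576) = 0.  So z_0 = -0.8 is a root, |z_0| = 0.8.
Divide out the factor (1 + 1.25 z) = (1 - z/z0) (since 1/z0 = -1.25):
  P(z) = (1 + 1.25 z)(1 + (-1.39) z + (0.09) z^2)
  [check: z-coef -1.39 - (-1.25) = -0.14; z^2-coef 0.09 - (-1.25)(-1.39) = -1.6475; z^3-coef -(-1.25)(0.09) = 0.1125.]
Remaining roots from the quadratic factor 1 + (-1.39) z + (0.09) z^2:
  Set 1 + (-1.39) z + (0.09) z^2 = 0, i.e. a z^2 + b z + c = 0 with a = 0.09, b = -1.39, c = 1.
  Discriminant D = b^2 - 4ac = (-1.39)^2 - 4*(0.09)*1 = 1.9321 - (0.36) = 1.5721.
  D >= 0, so the roots are real: z = (-b +/- sqrt(D)) / (2a) = (1.39 +/- 1.253834) / (0.18).
    z_1 = (1.39 + 1.253834) / (0.18) = 14.688,   |z_1| = 14.688.
    z_2 = (1.39 - 1.253834) / (0.18) = 0.7565,   |z_2| = 0.7565.
Moduli of all roots: 0.8000, 14.6880, 0.7565.
All moduli strictly greater than 1? No.
Verdict: Not stationary.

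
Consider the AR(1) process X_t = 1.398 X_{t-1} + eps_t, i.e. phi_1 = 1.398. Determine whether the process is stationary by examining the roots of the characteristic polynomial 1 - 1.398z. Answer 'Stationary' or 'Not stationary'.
\text{Not stationary}

The AR(p) characteristic polynomial is P(z) = 1 - 1.398z.
Stationarity requires all roots to lie outside the unit circle, i.e. |z| > 1 for every root.
This is linear in z: 1 + (-1.398) z = 0  =>  z = -1/(-1.398) = 0.715308,  |z| = 0.715308.
Moduli of all roots: 0.7153.
All moduli strictly greater than 1? No.
Verdict: Not stationary.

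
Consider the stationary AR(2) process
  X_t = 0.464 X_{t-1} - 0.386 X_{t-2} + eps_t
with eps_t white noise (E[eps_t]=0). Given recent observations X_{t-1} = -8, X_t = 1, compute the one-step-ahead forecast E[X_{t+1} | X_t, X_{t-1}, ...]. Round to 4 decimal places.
E[X_{t+1} \mid \mathcal F_t] = 3.5520

For an AR(p) model X_t = c + sum_i phi_i X_{t-i} + eps_t, the
one-step-ahead conditional mean is
  E[X_{t+1} | X_t, ...] = c + sum_i phi_i X_{t+1-i}.
Substitute known values:
  E[X_{t+1} | ...] = (0.464) * (1) + (-0.386) * (-8)
                   = 3.5520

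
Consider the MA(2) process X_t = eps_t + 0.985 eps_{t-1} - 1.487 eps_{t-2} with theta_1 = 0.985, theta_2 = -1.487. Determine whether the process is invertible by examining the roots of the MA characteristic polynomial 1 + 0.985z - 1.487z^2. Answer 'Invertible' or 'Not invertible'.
\text{Not invertible}

The MA(q) characteristic polynomial is P(z) = 1 + 0.985z - 1.487z^2.
Invertibility requires all roots to lie outside the unit circle, i.e. |z| > 1 for every root.
Set 1 + (0.985) z + (-1.487) z^2 = 0, i.e. a z^2 + b z + c = 0 with a = -1.487, b = 0.985, c = 1.
Discriminant D = b^2 - 4ac = (0.985)^2 - 4*(-1.487)*1 = 0.970225 - (-5.948) = 6.918225.
D >= 0, so the roots are real: z = (-b +/- sqrt(D)) / (2a) = (-0.985 +/- 2.630252) / (-2.974).
  z_1 = (-0.985 + 2.630252) / (-2.974) = -0.5532,   |z_1| = 0.5532.
  z_2 = (-0.985 - 2.630252) / (-2.974) = 1.2156,   |z_2| = 1.2156.
Moduli of all roots: 0.5532, 1.2156.
All moduli strictly greater than 1? No.
Verdict: Not invertible.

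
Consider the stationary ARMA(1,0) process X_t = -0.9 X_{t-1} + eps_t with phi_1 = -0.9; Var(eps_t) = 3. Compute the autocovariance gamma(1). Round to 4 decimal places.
\gamma(1) = -14.2105

Multiply the model equation by X_{t-k} and take expectations. With theta_0 = psi_0 = 1 and psi_j the MA(infinity) weights, this gives
  gamma(k) - sum_i phi_i gamma(k-i) = c_k,
  c_k = sigma^2 * sum_{j=k..q} theta_j psi_{j-k}   (c_k = 0 for k > q),
using gamma(-m) = gamma(m).
Pure AR (q = 0): c_0 = sigma^2 = 3, c_k = 0 for k >= 1.
Equations for k = 0 and k = 1 (AR order 1):
  gamma(0) = phi_1 gamma(1) + c_0
  gamma(1) = phi_1 gamma(0) + c_1
Substituting the second into the first: gamma(0) (1 - phi_1^2) = c_0 + phi_1 c_1, so
  gamma(0) = c_0 / (1 - phi_1^2) = 3 / (1 - (-0.9)^2) = 3 / 0.19 = 15.789474.
  gamma(1) = phi_1 gamma(0) = (-0.9)(15.789474) = -14.210526.
Therefore gamma(1) = -14.2105 (to 4 decimal places).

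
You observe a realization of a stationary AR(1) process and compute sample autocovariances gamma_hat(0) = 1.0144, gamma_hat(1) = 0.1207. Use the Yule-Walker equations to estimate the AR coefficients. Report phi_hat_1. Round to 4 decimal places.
\hat\phi_{1} = 0.1190

The Yule-Walker equations for an AR(p) process read, in matrix form,
  Gamma_p phi = r_p,   with   (Gamma_p)_{ij} = gamma(|i - j|),
                       (r_p)_i = gamma(i),   i,j = 1..p.
Substitute the sample gammas (Toeplitz matrix and right-hand side of size 1):
  Gamma_p = [[1.0144]]
  r_p     = [0.1207]
With p = 1 this is the single equation gamma(0) phi_1 = gamma(1):
  phi_hat_1 = gamma(1) / gamma(0) = 0.1207 / 1.0144 = 0.1190.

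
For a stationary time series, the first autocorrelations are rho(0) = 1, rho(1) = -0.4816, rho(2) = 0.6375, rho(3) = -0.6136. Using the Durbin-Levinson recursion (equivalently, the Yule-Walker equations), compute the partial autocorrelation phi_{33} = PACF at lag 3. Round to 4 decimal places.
\phi_{33} = -0.3871

The PACF at lag k is phi_{kk}, the last component of the solution
to the Yule-Walker system G_k phi = r_k where
  (G_k)_{ij} = rho(|i - j|), (r_k)_i = rho(i), i,j = 1..k.
Equivalently, Durbin-Levinson gives phi_{kk} iteratively:
  phi_{11} = rho(1)
  phi_{kk} = [rho(k) - sum_{j=1..k-1} phi_{k-1,j} rho(k-j)]
            / [1 - sum_{j=1..k-1} phi_{k-1,j} rho(j)],
  phi_{k,j} = phi_{k-1,j} - phi_{kk} phi_{k-1,k-j},  j = 1..k-1.
Step k = 1:
  phi_11 = rho(1) = -0.4816.
Step k = 2:
  phi_22 = [rho(2) - phi_11 rho(1)] / [1 - phi_11 rho(1)] = [0.6375 - (-0.4816)(-0.4816)] / [1 - (-0.4816)(-0.4816)]
         = 0.40556144 / 0.76806144 = 0.528033.
  Update: phi_21 = phi_11 - phi_22 phi_11 = -0.4816 - (0.528033)(-0.4816) = -0.2273.
Step k = 3:
  phi_33 = [rho(3) - phi_21 rho(2) - phi_22 rho(1)] / [1 - phi_21 rho(1) - phi_22 rho(2)]
    numerator   = -0.6136 - (-0.2273)(0.6375) - (0.528033)(-0.4816) = -0.21439608
    denominator = 1 - (-0.2273)(-0.4816) - (0.528033)(0.6375) = 0.5539118
  phi_33 = -0.21439608 / 0.5539118 = -0.3871.
Therefore phi_{33} = -0.3871.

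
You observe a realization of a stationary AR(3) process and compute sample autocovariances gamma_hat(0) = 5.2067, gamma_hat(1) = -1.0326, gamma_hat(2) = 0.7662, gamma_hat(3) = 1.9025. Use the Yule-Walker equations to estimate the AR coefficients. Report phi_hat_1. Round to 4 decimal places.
\hat\phi_{1} = -0.2250

The Yule-Walker equations for an AR(p) process read, in matrix form,
  Gamma_p phi = r_p,   with   (Gamma_p)_{ij} = gamma(|i - j|),
                       (r_p)_i = gamma(i),   i,j = 1..p.
Substitute the sample gammas (Toeplitz matrix and right-hand side of size 3):
  Gamma_p = [[5.2067, -1.0326, 0.7662], [-1.0326, 5.2067, -1.0326], [0.7662, -1.0326, 5.2067]]
  r_p     = [-1.0326, 0.7662, 1.9025]
Written out (R1..R3):
  (R1) 5.2067 phi_1 - 1.0326 phi_2 + 0.7662 phi_3 = -1.0326
  (R2) -1.0326 phi_1 + 5.2067 phi_2 - 1.0326 phi_3 = 0.7662
  (R3) 0.7662 phi_1 - 1.0326 phi_2 + 5.2067 phi_3 = 1.9025
Gaussian elimination:
  R2 <- R2 - (-1.0326/5.2067) R1 = R2 - (-0.198321) R1:  5.001913 phi_2 - 0.880646 phi_3 = 0.561413
  R3 <- R3 - (0.7662/5.2067) R1 = R3 - (0.147157) R1:  -0.880646 phi_2 + 5.093949 phi_3 = 2.054454
  R3 <- R3 - (-0.880646/5.001913) R2 = R3 - (-0.176062) R2:  4.9389 phi_3 = 2.153297
Back-substitution:
  phi_hat_3 = 2.153297 / 4.9389 = 0.435987
  phi_hat_2 = (0.561413 - (-0.880646)(0.435987)) / 5.001913 = 0.189
  phi_hat_1 = (-1.0326 - (-1.0326)(0.189) - (0.7662)(0.435987)) / 5.2067 = -0.224997
So phi_hat = [-0.2250, 0.1890, 0.4360].
Therefore phi_hat_1 = -0.2250.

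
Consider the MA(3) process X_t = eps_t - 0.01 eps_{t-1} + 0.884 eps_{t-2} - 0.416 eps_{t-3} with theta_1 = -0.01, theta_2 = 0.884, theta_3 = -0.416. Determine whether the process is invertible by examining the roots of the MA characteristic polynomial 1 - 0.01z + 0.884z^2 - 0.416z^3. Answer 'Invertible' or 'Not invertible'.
\text{Not invertible}

The MA(q) characteristic polynomial is P(z) = 1 - 0.01z + 0.884z^2 - 0.416z^3.
Invertibility requires all roots to lie outside the unit circle, i.e. |z| > 1 for every root.
Degree 3: look for a simple real root z0 first, then factor out (1 - z/z0) and solve the remaining quadratic.
Testing z0 = 2.5: P(2.5) = 1 + (-0.01)(2.5) + (0.884)(2.5)^2 + (-0.416)(2.5)^3
  = 1 + (-0.025) + (5.525) + (-6.5) = 0.  So z_0 = 2.5 is a root, |z_0| = 2.5.
Divide out the factor (1 - 0.4 z) = (1 - z/z0) (since 1/z0 = 0.4):
  P(z) = (1 - 0.4 z)(1 + (0.39) z + (1.04) z^2)
  [check: z-coef 0.39 - (0.4) = -0.01; z^2-coef 1.04 - (0.4)(0.39) = 0.884; z^3-coef -(0.4)(1.04) = -0.416.]
Remaining roots from the quadratic factor 1 + (0.39) z + (1.04) z^2:
  Set 1 + (0.39) z + (1.04) z^2 = 0, i.e. a z^2 + b z + c = 0 with a = 1.04, b = 0.39, c = 1.
  Discriminant D = b^2 - 4ac = (0.39)^2 - 4*(1.04)*1 = 0.1521 - (4.16) = -4.0079.
  D < 0, so the roots are the complex-conjugate pair z = (-b +/- i sqrt(-D)) / (2a) = -0.1875 +/- 0.9625i.
  For a conjugate pair |z|^2 = z * conj(z) = (product of roots) = c/a = 1/(1.04) = 0.961538, so |z| = sqrt(0.961538) = 0.9806 for both roots.
Moduli of all roots: 2.5000, 0.9806, 0.9806.
All moduli strictly greater than 1? No.
Verdict: Not invertible.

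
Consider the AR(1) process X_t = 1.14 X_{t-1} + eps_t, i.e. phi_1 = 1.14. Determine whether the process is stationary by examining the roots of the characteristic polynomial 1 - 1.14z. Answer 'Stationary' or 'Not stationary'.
\text{Not stationary}

The AR(p) characteristic polynomial is P(z) = 1 - 1.14z.
Stationarity requires all roots to lie outside the unit circle, i.e. |z| > 1 for every root.
This is linear in z: 1 + (-1.14) z = 0  =>  z = -1/(-1.14) = 0.877193,  |z| = 0.877193.
Moduli of all roots: 0.8772.
All moduli strictly greater than 1? No.
Verdict: Not stationary.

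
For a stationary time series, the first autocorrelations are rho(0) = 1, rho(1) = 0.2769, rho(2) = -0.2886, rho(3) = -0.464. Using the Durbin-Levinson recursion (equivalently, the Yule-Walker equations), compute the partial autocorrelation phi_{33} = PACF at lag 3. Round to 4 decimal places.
\phi_{33} = -0.3119

The PACF at lag k is phi_{kk}, the last component of the solution
to the Yule-Walker system G_k phi = r_k where
  (G_k)_{ij} = rho(|i - j|), (r_k)_i = rho(i), i,j = 1..k.
Equivalently, Durbin-Levinson gives phi_{kk} iteratively:
  phi_{11} = rho(1)
  phi_{kk} = [rho(k) - sum_{j=1..k-1} phi_{k-1,j} rho(k-j)]
            / [1 - sum_{j=1..k-1} phi_{k-1,j} rho(j)],
  phi_{k,j} = phi_{k-1,j} - phi_{kk} phi_{k-1,k-j},  j = 1..k-1.
Step k = 1:
  phi_11 = rho(1) = 0.2769.
Step k = 2:
  phi_22 = [rho(2) - phi_11 rho(1)] / [1 - phi_11 rho(1)] = [-0.2886 - (0.2769)(0.2769)] / [1 - (0.2769)(0.2769)]
         = -0.36527361 / 0.92332639 = -0.395606.
  Update: phi_21 = phi_11 - phi_22 phi_11 = 0.2769 - (-0.395606)(0.2769) = 0.386443.
Step k = 3:
  phi_33 = [rho(3) - phi_21 rho(2) - phi_22 rho(1)] / [1 - phi_21 rho(1) - phi_22 rho(2)]
    numerator   = -0.464 - (0.386443)(-0.2886) - (-0.395606)(0.2769) = -0.2429291
    denominator = 1 - (0.386443)(0.2769) - (-0.395606)(-0.2886) = 0.7788219
  phi_33 = -0.2429291 / 0.7788219 = -0.3119.
Therefore phi_{33} = -0.3119.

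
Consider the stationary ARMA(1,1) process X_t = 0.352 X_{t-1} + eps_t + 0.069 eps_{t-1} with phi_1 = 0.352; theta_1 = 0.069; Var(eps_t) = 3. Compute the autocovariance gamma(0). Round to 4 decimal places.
\gamma(0) = 3.6069

Multiply the model equation by X_{t-k} and take expectations. With theta_0 = psi_0 = 1 and psi_j the MA(infinity) weights, this gives
  gamma(k) - sum_i phi_i gamma(k-i) = c_k,
  c_k = sigma^2 * sum_{j=k..q} theta_j psi_{j-k}   (c_k = 0 for k > q),
using gamma(-m) = gamma(m).
psi-weights needed (psi_j = theta_j + sum_i phi_i psi_{j-i}):
  psi_1 = theta_1 + phi_1 = 0.069 + (0.352) = 0.421
Right-hand sides:
  c_0 = sigma^2 (1 + theta_1 psi_1) = 3 * (1 + (0.069)(0.421)) = 3 * 1.029049 = 3.087147
  c_1 = sigma^2 theta_1 = 3 * (0.069) = 0.207
  c_2 = 0
Equations for k = 0 and k = 1 (AR order 1):
  gamma(0) = phi_1 gamma(1) + c_0
  gamma(1) = phi_1 gamma(0) + c_1
Substituting the second into the first: gamma(0) (1 - phi_1^2) = c_0 + phi_1 c_1, so
  gamma(0) = (c_0 + phi_1 c_1) / (1 - phi_1^2) = (3.087147 + (0.352)(0.207)) / (1 - (0.352)^2) = 3.160011 / 0.876096 = 3.606923.
Therefore gamma(0) = 3.6069 (to 4 decimal places).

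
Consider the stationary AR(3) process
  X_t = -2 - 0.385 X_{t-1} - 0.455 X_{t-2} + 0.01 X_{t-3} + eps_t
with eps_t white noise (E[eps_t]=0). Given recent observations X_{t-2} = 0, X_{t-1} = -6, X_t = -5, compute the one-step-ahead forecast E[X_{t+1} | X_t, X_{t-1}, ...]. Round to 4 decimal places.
E[X_{t+1} \mid \mathcal F_t] = 2.6550

For an AR(p) model X_t = c + sum_i phi_i X_{t-i} + eps_t, the
one-step-ahead conditional mean is
  E[X_{t+1} | X_t, ...] = c + sum_i phi_i X_{t+1-i}.
Substitute known values:
  E[X_{t+1} | ...] = -2 + (-0.385) * (-5) + (-0.455) * (-6) + (0.01) * (0)
                   = 2.6550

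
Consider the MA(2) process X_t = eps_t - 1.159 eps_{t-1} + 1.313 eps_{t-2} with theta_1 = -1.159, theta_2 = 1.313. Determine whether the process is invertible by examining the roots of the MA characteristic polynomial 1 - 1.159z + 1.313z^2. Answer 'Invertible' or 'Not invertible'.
\text{Not invertible}

The MA(q) characteristic polynomial is P(z) = 1 - 1.159z + 1.313z^2.
Invertibility requires all roots to lie outside the unit circle, i.e. |z| > 1 for every root.
Set 1 + (-1.159) z + (1.313) z^2 = 0, i.e. a z^2 + b z + c = 0 with a = 1.313, b = -1.159, c = 1.
Discriminant D = b^2 - 4ac = (-1.159)^2 - 4*(1.313)*1 = 1.343281 - (5.252) = -3.908719.
D < 0, so the roots are the complex-conjugate pair z = (-b +/- i sqrt(-D)) / (2a) = 0.4414 +/- 0.7529i.
For a conjugate pair |z|^2 = z * conj(z) = (product of roots) = c/a = 1/(1.313) = 0.761615, so |z| = sqrt(0.761615) = 0.8727 for both roots.
Moduli of all roots: 0.8727, 0.8727.
All moduli strictly greater than 1? No.
Verdict: Not invertible.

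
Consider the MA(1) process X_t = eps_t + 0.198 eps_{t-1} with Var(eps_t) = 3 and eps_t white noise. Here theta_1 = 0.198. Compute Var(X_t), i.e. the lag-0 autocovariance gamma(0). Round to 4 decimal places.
\gamma(0) = 3.1176

For an MA(q) process X_t = eps_t + sum_i theta_i eps_{t-i} with
Var(eps_t) = sigma^2, the variance is
  gamma(0) = sigma^2 * (1 + sum_i theta_i^2).
  sum_i theta_i^2 = (0.198)^2 = 0.039204.
  gamma(0) = 3 * (1 + 0.039204) = 3 * 1.039204 = 3.117612, which rounds to 3.1176.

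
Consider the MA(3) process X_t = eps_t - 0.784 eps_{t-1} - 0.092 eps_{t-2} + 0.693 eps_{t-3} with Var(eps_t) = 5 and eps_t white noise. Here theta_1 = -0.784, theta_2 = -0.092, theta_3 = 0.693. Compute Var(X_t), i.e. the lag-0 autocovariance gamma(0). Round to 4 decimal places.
\gamma(0) = 10.5168

For an MA(q) process X_t = eps_t + sum_i theta_i eps_{t-i} with
Var(eps_t) = sigma^2, the variance is
  gamma(0) = sigma^2 * (1 + sum_i theta_i^2).
  sum_i theta_i^2 = (-0.784)^2 + (-0.092)^2 + (0.693)^2 = 0.614656 + 0.008464 + 0.480249 = 1.103369.
  gamma(0) = 5 * (1 + 1.103369) = 5 * 2.103369 = 10.516845, which rounds to 10.5168.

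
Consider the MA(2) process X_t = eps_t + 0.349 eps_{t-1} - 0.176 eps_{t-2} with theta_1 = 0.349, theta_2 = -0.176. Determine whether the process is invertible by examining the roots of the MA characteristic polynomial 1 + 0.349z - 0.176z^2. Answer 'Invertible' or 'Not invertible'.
\text{Invertible}

The MA(q) characteristic polynomial is P(z) = 1 + 0.349z - 0.176z^2.
Invertibility requires all roots to lie outside the unit circle, i.e. |z| > 1 for every root.
Set 1 + (0.349) z + (-0.176) z^2 = 0, i.e. a z^2 + b z + c = 0 with a = -0.176, b = 0.349, c = 1.
Discriminant D = b^2 - 4ac = (0.349)^2 - 4*(-0.176)*1 = 0.121801 - (-0.704) = 0.825801.
D >= 0, so the roots are real: z = (-b +/- sqrt(D)) / (2a) = (-0.349 +/- 0.908736) / (-0.352).
  z_1 = (-0.349 + 0.908736) / (-0.352) = -1.5902,   |z_1| = 1.5902.
  z_2 = (-0.349 - 0.908736) / (-0.352) = 3.5731,   |z_2| = 3.5731.
Moduli of all roots: 1.5902, 3.5731.
All moduli strictly greater than 1? Yes.
Verdict: Invertible.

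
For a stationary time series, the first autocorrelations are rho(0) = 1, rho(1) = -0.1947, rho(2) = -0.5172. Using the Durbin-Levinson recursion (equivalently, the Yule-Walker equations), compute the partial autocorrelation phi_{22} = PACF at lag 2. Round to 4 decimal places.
\phi_{22} = -0.5770

The PACF at lag k is phi_{kk}, the last component of the solution
to the Yule-Walker system G_k phi = r_k where
  (G_k)_{ij} = rho(|i - j|), (r_k)_i = rho(i), i,j = 1..k.
Equivalently, Durbin-Levinson gives phi_{kk} iteratively:
  phi_{11} = rho(1)
  phi_{kk} = [rho(k) - sum_{j=1..k-1} phi_{k-1,j} rho(k-j)]
            / [1 - sum_{j=1..k-1} phi_{k-1,j} rho(j)],
  phi_{k,j} = phi_{k-1,j} - phi_{kk} phi_{k-1,k-j},  j = 1..k-1.
Step k = 1:
  phi_11 = rho(1) = -0.1947.
Step k = 2:
  phi_22 = [rho(2) - phi_11 rho(1)] / [1 - phi_11 rho(1)] = [-0.5172 - (-0.1947)(-0.1947)] / [1 - (-0.1947)(-0.1947)]
         = -0.55510809 / 0.96209191 = -0.577.
Therefore phi_{22} = -0.5770.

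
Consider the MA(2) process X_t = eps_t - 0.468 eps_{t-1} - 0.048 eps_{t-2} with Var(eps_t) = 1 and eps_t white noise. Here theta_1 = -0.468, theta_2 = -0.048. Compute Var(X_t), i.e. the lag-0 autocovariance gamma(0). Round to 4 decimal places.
\gamma(0) = 1.2213

For an MA(q) process X_t = eps_t + sum_i theta_i eps_{t-i} with
Var(eps_t) = sigma^2, the variance is
  gamma(0) = sigma^2 * (1 + sum_i theta_i^2).
  sum_i theta_i^2 = (-0.468)^2 + (-0.048)^2 = 0.219024 + 0.002304 = 0.221328.
  gamma(0) = 1 * (1 + 0.221328) = 1 * 1.221328 = 1.221328, which rounds to 1.2213.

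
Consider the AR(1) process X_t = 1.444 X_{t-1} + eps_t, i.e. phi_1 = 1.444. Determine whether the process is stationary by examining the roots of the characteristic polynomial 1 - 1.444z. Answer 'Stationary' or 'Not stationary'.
\text{Not stationary}

The AR(p) characteristic polynomial is P(z) = 1 - 1.444z.
Stationarity requires all roots to lie outside the unit circle, i.e. |z| > 1 for every root.
This is linear in z: 1 + (-1.444) z = 0  =>  z = -1/(-1.444) = 0.692521,  |z| = 0.692521.
Moduli of all roots: 0.6925.
All moduli strictly greater than 1? No.
Verdict: Not stationary.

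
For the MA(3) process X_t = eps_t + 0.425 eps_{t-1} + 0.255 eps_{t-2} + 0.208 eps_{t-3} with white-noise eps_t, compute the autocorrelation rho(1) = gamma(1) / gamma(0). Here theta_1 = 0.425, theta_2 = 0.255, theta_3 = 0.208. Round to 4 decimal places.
\rho(1) = 0.4550

For an MA(q) process with theta_0 = 1, the autocovariance is
  gamma(k) = sigma^2 * sum_{i=0..q-k} theta_i * theta_{i+k},
and rho(k) = gamma(k) / gamma(0). Sigma^2 cancels.
  numerator   = (1)*(0.425) + (0.425)*(0.255) + (0.255)*(0.208) = 0.586415.
  denominator = (1)^2 + (0.425)^2 + (0.255)^2 + (0.208)^2 = 1.288914.
  rho(1) = 0.586415 / 1.288914 = 0.4550.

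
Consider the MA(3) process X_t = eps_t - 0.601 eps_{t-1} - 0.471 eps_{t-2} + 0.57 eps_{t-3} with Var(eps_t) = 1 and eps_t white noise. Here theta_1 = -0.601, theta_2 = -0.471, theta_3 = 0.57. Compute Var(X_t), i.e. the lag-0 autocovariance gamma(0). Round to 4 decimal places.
\gamma(0) = 1.9079

For an MA(q) process X_t = eps_t + sum_i theta_i eps_{t-i} with
Var(eps_t) = sigma^2, the variance is
  gamma(0) = sigma^2 * (1 + sum_i theta_i^2).
  sum_i theta_i^2 = (-0.601)^2 + (-0.471)^2 + (0.57)^2 = 0.361201 + 0.221841 + 0.3249 = 0.907942.
  gamma(0) = 1 * (1 + 0.907942) = 1 * 1.907942 = 1.907942, which rounds to 1.9079.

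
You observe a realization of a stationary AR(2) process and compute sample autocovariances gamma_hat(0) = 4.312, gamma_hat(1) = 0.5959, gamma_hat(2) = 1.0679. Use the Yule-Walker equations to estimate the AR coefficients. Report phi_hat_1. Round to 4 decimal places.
\hat\phi_{1} = 0.1060

The Yule-Walker equations for an AR(p) process read, in matrix form,
  Gamma_p phi = r_p,   with   (Gamma_p)_{ij} = gamma(|i - j|),
                       (r_p)_i = gamma(i),   i,j = 1..p.
Substitute the sample gammas (Toeplitz matrix and right-hand side of size 2):
  Gamma_p = [[4.312, 0.5959], [0.5959, 4.312]]
  r_p     = [0.5959, 1.0679]
Written out:
  4.312 phi_1 + 0.5959 phi_2 = 0.5959
  0.5959 phi_1 + 4.312 phi_2 = 1.0679
Solve by Cramer's rule:
  det = gamma(0)^2 - gamma(1)^2 = (4.312)^2 - (0.5959)^2 = 18.593344 - 0.35509681 = 18.23824719
  phi_hat_1 = [gamma(1) gamma(0) - gamma(1) gamma(2)] / det = [(0.5959)(4.312) - (0.5959)(1.0679)] / 18.23824719 = 1.93315919 / 18.23824719 = 0.106
  phi_hat_2 = [gamma(0) gamma(2) - gamma(1)^2] / det = [(4.312)(1.0679) - (0.5959)^2] / 18.23824719 = 4.24968799 / 18.23824719 = 0.233
So phi_hat = [0.1060, 0.2330].
Therefore phi_hat_1 = 0.1060.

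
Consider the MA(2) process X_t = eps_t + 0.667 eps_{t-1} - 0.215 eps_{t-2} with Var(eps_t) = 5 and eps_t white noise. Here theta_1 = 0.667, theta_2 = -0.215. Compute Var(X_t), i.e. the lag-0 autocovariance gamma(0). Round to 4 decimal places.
\gamma(0) = 7.4556

For an MA(q) process X_t = eps_t + sum_i theta_i eps_{t-i} with
Var(eps_t) = sigma^2, the variance is
  gamma(0) = sigma^2 * (1 + sum_i theta_i^2).
  sum_i theta_i^2 = (0.667)^2 + (-0.215)^2 = 0.444889 + 0.046225 = 0.491114.
  gamma(0) = 5 * (1 + 0.491114) = 5 * 1.491114 = 7.45557, which rounds to 7.4556.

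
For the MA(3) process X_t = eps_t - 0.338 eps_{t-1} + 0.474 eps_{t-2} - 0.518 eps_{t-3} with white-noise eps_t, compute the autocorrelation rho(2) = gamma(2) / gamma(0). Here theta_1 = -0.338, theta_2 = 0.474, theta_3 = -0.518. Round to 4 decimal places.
\rho(2) = 0.4038

For an MA(q) process with theta_0 = 1, the autocovariance is
  gamma(k) = sigma^2 * sum_{i=0..q-k} theta_i * theta_{i+k},
and rho(k) = gamma(k) / gamma(0). Sigma^2 cancels.
  numerator   = (1)*(0.474) + (-0.338)*(-0.518) = 0.649084.
  denominator = (1)^2 + (-0.338)^2 + (0.474)^2 + (-0.518)^2 = 1.607244.
  rho(2) = 0.649084 / 1.607244 = 0.4038.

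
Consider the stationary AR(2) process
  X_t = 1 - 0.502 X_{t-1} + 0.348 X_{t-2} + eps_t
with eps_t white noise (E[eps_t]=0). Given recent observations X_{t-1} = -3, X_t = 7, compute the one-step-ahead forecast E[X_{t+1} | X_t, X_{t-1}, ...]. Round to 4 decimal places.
E[X_{t+1} \mid \mathcal F_t] = -3.5580

For an AR(p) model X_t = c + sum_i phi_i X_{t-i} + eps_t, the
one-step-ahead conditional mean is
  E[X_{t+1} | X_t, ...] = c + sum_i phi_i X_{t+1-i}.
Substitute known values:
  E[X_{t+1} | ...] = 1 + (-0.502) * (7) + (0.348) * (-3)
                   = -3.5580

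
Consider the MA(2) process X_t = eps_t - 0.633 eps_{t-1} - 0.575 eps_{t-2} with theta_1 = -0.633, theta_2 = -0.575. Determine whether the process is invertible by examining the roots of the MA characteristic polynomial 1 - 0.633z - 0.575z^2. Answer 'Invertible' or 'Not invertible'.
\text{Not invertible}

The MA(q) characteristic polynomial is P(z) = 1 - 0.633z - 0.575z^2.
Invertibility requires all roots to lie outside the unit circle, i.e. |z| > 1 for every root.
Set 1 + (-0.633) z + (-0.575) z^2 = 0, i.e. a z^2 + b z + c = 0 with a = -0.575, b = -0.633, c = 1.
Discriminant D = b^2 - 4ac = (-0.633)^2 - 4*(-0.575)*1 = 0.400689 - (-2.3) = 2.700689.
D >= 0, so the roots are real: z = (-b +/- sqrt(D)) / (2a) = (0.633 +/- 1.643377) / (-1.15).
  z_1 = (0.633 + 1.643377) / (-1.15) = -1.9795,   |z_1| = 1.9795.
  z_2 = (0.633 - 1.643377) / (-1.15) = 0.8786,   |z_2| = 0.8786.
Moduli of all roots: 1.9795, 0.8786.
All moduli strictly greater than 1? No.
Verdict: Not invertible.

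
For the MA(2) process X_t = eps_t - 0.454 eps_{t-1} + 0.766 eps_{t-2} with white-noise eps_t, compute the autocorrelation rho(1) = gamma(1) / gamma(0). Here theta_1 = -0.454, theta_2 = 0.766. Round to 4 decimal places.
\rho(1) = -0.4472

For an MA(q) process with theta_0 = 1, the autocovariance is
  gamma(k) = sigma^2 * sum_{i=0..q-k} theta_i * theta_{i+k},
and rho(k) = gamma(k) / gamma(0). Sigma^2 cancels.
  numerator   = (1)*(-0.454) + (-0.454)*(0.766) = -0.801764.
  denominator = (1)^2 + (-0.454)^2 + (0.766)^2 = 1.792872.
  rho(1) = -0.801764 / 1.792872 = -0.4472.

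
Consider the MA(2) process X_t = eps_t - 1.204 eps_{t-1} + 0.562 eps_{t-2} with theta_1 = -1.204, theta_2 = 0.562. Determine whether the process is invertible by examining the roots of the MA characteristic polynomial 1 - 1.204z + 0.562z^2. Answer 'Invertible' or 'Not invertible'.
\text{Invertible}

The MA(q) characteristic polynomial is P(z) = 1 - 1.204z + 0.562z^2.
Invertibility requires all roots to lie outside the unit circle, i.e. |z| > 1 for every root.
Set 1 + (-1.204) z + (0.562) z^2 = 0, i.e. a z^2 + b z + c = 0 with a = 0.562, b = -1.204, c = 1.
Discriminant D = b^2 - 4ac = (-1.204)^2 - 4*(0.562)*1 = 1.449616 - (2.248) = -0.798384.
D < 0, so the roots are the complex-conjugate pair z = (-b +/- i sqrt(-D)) / (2a) = 1.0712 +/- 0.7949i.
For a conjugate pair |z|^2 = z * conj(z) = (product of roots) = c/a = 1/(0.562) = 1.779359, so |z| = sqrt(1.779359) = 1.3339 for both roots.
Moduli of all roots: 1.3339, 1.3339.
All moduli strictly greater than 1? Yes.
Verdict: Invertible.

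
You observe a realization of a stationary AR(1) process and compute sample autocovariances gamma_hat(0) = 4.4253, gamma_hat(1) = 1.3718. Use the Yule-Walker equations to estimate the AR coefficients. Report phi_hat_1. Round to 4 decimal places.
\hat\phi_{1} = 0.3100

The Yule-Walker equations for an AR(p) process read, in matrix form,
  Gamma_p phi = r_p,   with   (Gamma_p)_{ij} = gamma(|i - j|),
                       (r_p)_i = gamma(i),   i,j = 1..p.
Substitute the sample gammas (Toeplitz matrix and right-hand side of size 1):
  Gamma_p = [[4.4253]]
  r_p     = [1.3718]
With p = 1 this is the single equation gamma(0) phi_1 = gamma(1):
  phi_hat_1 = gamma(1) / gamma(0) = 1.3718 / 4.4253 = 0.3100.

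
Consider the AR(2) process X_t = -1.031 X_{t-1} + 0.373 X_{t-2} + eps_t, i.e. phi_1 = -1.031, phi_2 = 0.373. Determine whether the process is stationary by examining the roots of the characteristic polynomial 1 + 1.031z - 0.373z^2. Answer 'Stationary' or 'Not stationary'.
\text{Not stationary}

The AR(p) characteristic polynomial is P(z) = 1 + 1.031z - 0.373z^2.
Stationarity requires all roots to lie outside the unit circle, i.e. |z| > 1 for every root.
Set 1 + (1.031) z + (-0.373) z^2 = 0, i.e. a z^2 + b z + c = 0 with a = -0.373, b = 1.031, c = 1.
Discriminant D = b^2 - 4ac = (1.031)^2 - 4*(-0.373)*1 = 1.062961 - (-1.492) = 2.554961.
D >= 0, so the roots are real: z = (-b +/- sqrt(D)) / (2a) = (-1.031 +/- 1.598425) / (-0.746).
  z_1 = (-1.031 + 1.598425) / (-0.746) = -0.7606,   |z_1| = 0.7606.
  z_2 = (-1.031 - 1.598425) / (-0.746) = 3.5247,   |z_2| = 3.5247.
Moduli of all roots: 0.7606, 3.5247.
All moduli strictly greater than 1? No.
Verdict: Not stationary.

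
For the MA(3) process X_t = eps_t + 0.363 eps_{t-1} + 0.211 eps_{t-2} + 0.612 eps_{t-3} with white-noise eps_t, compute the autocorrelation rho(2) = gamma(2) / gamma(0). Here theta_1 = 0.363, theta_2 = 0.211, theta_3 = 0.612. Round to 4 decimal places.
\rho(2) = 0.2793

For an MA(q) process with theta_0 = 1, the autocovariance is
  gamma(k) = sigma^2 * sum_{i=0..q-k} theta_i * theta_{i+k},
and rho(k) = gamma(k) / gamma(0). Sigma^2 cancels.
  numerator   = (1)*(0.211) + (0.363)*(0.612) = 0.433156.
  denominator = (1)^2 + (0.363)^2 + (0.211)^2 + (0.612)^2 = 1.550834.
  rho(2) = 0.433156 / 1.550834 = 0.2793.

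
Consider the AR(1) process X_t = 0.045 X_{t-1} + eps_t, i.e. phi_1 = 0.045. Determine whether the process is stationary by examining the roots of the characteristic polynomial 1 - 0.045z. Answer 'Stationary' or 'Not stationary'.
\text{Stationary}

The AR(p) characteristic polynomial is P(z) = 1 - 0.045z.
Stationarity requires all roots to lie outside the unit circle, i.e. |z| > 1 for every root.
This is linear in z: 1 + (-0.045) z = 0  =>  z = -1/(-0.045) = 22.222222,  |z| = 22.222222.
Moduli of all roots: 22.2222.
All moduli strictly greater than 1? Yes.
Verdict: Stationary.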